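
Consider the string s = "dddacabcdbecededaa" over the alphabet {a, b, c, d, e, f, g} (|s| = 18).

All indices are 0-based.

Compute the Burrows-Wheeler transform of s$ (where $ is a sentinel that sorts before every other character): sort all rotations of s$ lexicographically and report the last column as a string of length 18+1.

rank  rotation             last
    0  $dddacabcdbecededaa  a
    1  a$dddacabcdbecededa  a
    2  aa$dddacabcdbeceded  d
    3  abcdbecededaa$dddac  c
    4  acabcdbecededaa$ddd  d
    5  bcdbecededaa$dddaca  a
    6  becededaa$dddacabcd  d
    7  cabcdbecededaa$ddda  a
    8  cdbecededaa$dddacab  b
    9  cededaa$dddacabcdbe  e
   10  daa$dddacabcdbecede  e
   11  dacabcdbecededaa$dd  d
   12  dbecededaa$dddacabc  c
   13  ddacabcdbecededaa$d  d
   14  dddacabcdbecededaa$  $
   15  dedaa$dddacabcdbece  e
   16  ecededaa$dddacabcdb  b
   17  edaa$dddacabcdbeced  d
   18  ededaa$dddacabcdbec  c

aadcdadabeedcd$ebdc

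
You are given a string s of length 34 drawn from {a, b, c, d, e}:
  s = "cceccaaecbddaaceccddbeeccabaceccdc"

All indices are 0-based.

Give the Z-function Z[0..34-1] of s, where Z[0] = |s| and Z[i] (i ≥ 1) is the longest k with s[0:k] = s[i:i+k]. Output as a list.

Z[0]=34
i=1: outside box; Z[1]=1 extend→box=[1,2)
i=2: outside box; Z[2]=0
i=3: outside box; Z[3]=2 extend→box=[3,5)
i=4: min(r-i=1, Z[1]=1)=1; Z[4]=1
i=5: outside box; Z[5]=0
i=6: outside box; Z[6]=0
i=7: outside box; Z[7]=0
i=8: outside box; Z[8]=1 extend→box=[8,9)
i=9: outside box; Z[9]=0
i=10: outside box; Z[10]=0
i=11: outside box; Z[11]=0
i=12: outside box; Z[12]=0
i=13: outside box; Z[13]=0
i=14: outside box; Z[14]=1 extend→box=[14,15)
i=15: outside box; Z[15]=0
i=16: outside box; Z[16]=2 extend→box=[16,18)
i=17: min(r-i=1, Z[1]=1)=1; Z[17]=1
i=18: outside box; Z[18]=0
i=19: outside box; Z[19]=0
i=20: outside box; Z[20]=0
i=21: outside box; Z[21]=0
i=22: outside box; Z[22]=0
i=23: outside box; Z[23]=2 extend→box=[23,25)
i=24: min(r-i=1, Z[1]=1)=1; Z[24]=1
i=25: outside box; Z[25]=0
i=26: outside box; Z[26]=0
i=27: outside box; Z[27]=0
i=28: outside box; Z[28]=1 extend→box=[28,29)
i=29: outside box; Z[29]=0
i=30: outside box; Z[30]=2 extend→box=[30,32)
i=31: min(r-i=1, Z[1]=1)=1; Z[31]=1
i=32: outside box; Z[32]=0
i=33: outside box; Z[33]=1 extend→box=[33,34)

[34, 1, 0, 2, 1, 0, 0, 0, 1, 0, 0, 0, 0, 0, 1, 0, 2, 1, 0, 0, 0, 0, 0, 2, 1, 0, 0, 0, 1, 0, 2, 1, 0, 1]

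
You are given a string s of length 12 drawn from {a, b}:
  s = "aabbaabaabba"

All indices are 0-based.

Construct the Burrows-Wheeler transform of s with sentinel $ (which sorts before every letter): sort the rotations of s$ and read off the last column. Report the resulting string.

abbb$aaabbaaa

rank  rotation       last
    0  $aabbaabaabba  a
    1  a$aabbaabaabb  b
    2  aabaabba$aabb  b
    3  aabba$aabbaab  b
    4  aabbaabaabba$  $
    5  abaabba$aabba  a
    6  abba$aabbaaba  a
    7  abbaabaabba$a  a
    8  ba$aabbaabaab  b
    9  baabaabba$aab  b
   10  baabba$aabbaa  a
   11  bba$aabbaabaa  a
   12  bbaabaabba$aa  a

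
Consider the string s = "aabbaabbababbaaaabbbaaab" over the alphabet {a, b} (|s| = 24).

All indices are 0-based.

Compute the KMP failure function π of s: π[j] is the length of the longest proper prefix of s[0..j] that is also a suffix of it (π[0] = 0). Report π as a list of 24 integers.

π[0] = 0
j=1 s[j]='a': π[1]=1 (border 'a')
j=2 s[j]='b': k: 1→0; π[2]=0 (border '')
j=3 s[j]='b': π[3]=0 (border '')
j=4 s[j]='a': π[4]=1 (border 'a')
j=5 s[j]='a': π[5]=2 (border 'aa')
j=6 s[j]='b': π[6]=3 (border 'aab')
j=7 s[j]='b': π[7]=4 (border 'aabb')
j=8 s[j]='a': π[8]=5 (border 'aabba')
j=9 s[j]='b': k: 5→1→0; π[9]=0 (border '')
j=10 s[j]='a': π[10]=1 (border 'a')
j=11 s[j]='b': k: 1→0; π[11]=0 (border '')
j=12 s[j]='b': π[12]=0 (border '')
j=13 s[j]='a': π[13]=1 (border 'a')
j=14 s[j]='a': π[14]=2 (border 'aa')
j=15 s[j]='a': k: 2→1; π[15]=2 (border 'aa')
j=16 s[j]='a': k: 2→1; π[16]=2 (border 'aa')
j=17 s[j]='b': π[17]=3 (border 'aab')
j=18 s[j]='b': π[18]=4 (border 'aabb')
j=19 s[j]='b': k: 4→0; π[19]=0 (border '')
j=20 s[j]='a': π[20]=1 (border 'a')
j=21 s[j]='a': π[21]=2 (border 'aa')
j=22 s[j]='a': k: 2→1; π[22]=2 (border 'aa')
j=23 s[j]='b': π[23]=3 (border 'aab')

[0, 1, 0, 0, 1, 2, 3, 4, 5, 0, 1, 0, 0, 1, 2, 2, 2, 3, 4, 0, 1, 2, 2, 3]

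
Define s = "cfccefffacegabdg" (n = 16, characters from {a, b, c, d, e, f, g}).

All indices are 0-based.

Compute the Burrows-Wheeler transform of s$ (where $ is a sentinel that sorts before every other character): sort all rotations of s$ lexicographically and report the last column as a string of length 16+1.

rank  rotation           last
    0  $cfccefffacegabdg  g
    1  abdg$cfccefffaceg  g
    2  acegabdg$cfccefff  f
    3  bdg$cfccefffacega  a
    4  ccefffacegabdg$cf  f
    5  cefffacegabdg$cfc  c
    6  cegabdg$cfccefffa  a
    7  cfccefffacegabdg$  $
    8  dg$cfccefffacegab  b
    9  efffacegabdg$cfcc  c
   10  egabdg$cfccefffac  c
   11  facegabdg$cfcceff  f
   12  fccefffacegabdg$c  c
   13  ffacegabdg$cfccef  f
   14  fffacegabdg$cfcce  e
   15  g$cfccefffacegabd  d
   16  gabdg$cfcceffface  e

ggfafca$bccfcfede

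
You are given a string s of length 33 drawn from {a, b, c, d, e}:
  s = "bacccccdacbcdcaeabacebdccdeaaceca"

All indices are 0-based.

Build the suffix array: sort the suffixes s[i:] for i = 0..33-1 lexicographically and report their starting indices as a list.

[32, 27, 16, 8, 1, 18, 28, 14, 0, 17, 10, 21, 31, 13, 9, 2, 3, 4, 5, 23, 6, 11, 24, 19, 29, 7, 12, 22, 25, 26, 15, 20, 30]

sorted suffixes:
  #0 SA[0]=32  'a'
  #1 SA[1]=27  'aaceca'
  #2 SA[2]=16  'abacebdccdeaaceca'
  #3 SA[3]=8  'acbcdcaeabacebdccdeaaceca'
  #4 SA[4]=1  'acccccdacbcdcaeabacebdccdeaaceca'
  #5 SA[5]=18  'acebdccdeaaceca'
  #6 SA[6]=28  'aceca'
  #7 SA[7]=14  'aeabacebdccdeaaceca'
  #8 SA[8]=0  'bacccccdacbcdcaeabacebdccdeaaceca'
  #9 SA[9]=17  'bacebdccdeaaceca'
  #10 SA[10]=10  'bcdcaeabacebdccdeaaceca'
  #11 SA[11]=21  'bdccdeaaceca'
  #12 SA[12]=31  'ca'
  #13 SA[13]=13  'caeabacebdccdeaaceca'
  #14 SA[14]=9  'cbcdcaeabacebdccdeaaceca'
  #15 SA[15]=2  'cccccdacbcdcaeabacebdccdeaaceca'
  #16 SA[16]=3  'ccccdacbcdcaeabacebdccdeaaceca'
  #17 SA[17]=4  'cccdacbcdcaeabacebdccdeaaceca'
  #18 SA[18]=5  'ccdacbcdcaeabacebdccdeaaceca'
  #19 SA[19]=23  'ccdeaaceca'
  #20 SA[20]=6  'cdacbcdcaeabacebdccdeaaceca'
  #21 SA[21]=11  'cdcaeabacebdccdeaaceca'
  #22 SA[22]=24  'cdeaaceca'
  #23 SA[23]=19  'cebdccdeaaceca'
  #24 SA[24]=29  'ceca'
  #25 SA[25]=7  'dacbcdcaeabacebdccdeaaceca'
  #26 SA[26]=12  'dcaeabacebdccdeaaceca'
  #27 SA[27]=22  'dccdeaaceca'
  #28 SA[28]=25  'deaaceca'
  #29 SA[29]=26  'eaaceca'
  #30 SA[30]=15  'eabacebdccdeaaceca'
  #31 SA[31]=20  'ebdccdeaaceca'
  #32 SA[32]=30  'eca'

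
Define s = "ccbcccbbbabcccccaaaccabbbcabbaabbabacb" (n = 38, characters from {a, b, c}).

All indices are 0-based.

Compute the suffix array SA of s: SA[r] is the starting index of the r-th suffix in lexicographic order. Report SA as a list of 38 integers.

rank→(start, suffix):
  0 → (16, 'aaaccabbbcabbaabbabacb')
  1 → (29, 'aabbabacb')
  2 → (17, 'aaccabbbcabbaabbabacb')
  3 → (33, 'abacb')
  4 → (26, 'abbaabbabacb')
  5 → (30, 'abbabacb')
  6 → (21, 'abbbcabbaabbabacb')
  7 → (9, 'abcccccaaaccabbbcabbaabbabacb')
  8 → (35, 'acb')
  9 → (18, 'accabbbcabbaabbabacb')
  10 → (37, 'b')
  11 → (28, 'baabbabacb')
  12 → (32, 'babacb')
  13 → (8, 'babcccccaaaccabbbcabbaabbabacb')
  14 → (34, 'bacb')
  15 → (27, 'bbaabbabacb')
  16 → (31, 'bbabacb')
  17 → (7, 'bbabcccccaaaccabbbcabbaabbabacb')
  18 → (6, 'bbbabcccccaaaccabbbcabbaabbabacb')
  19 → (22, 'bbbcabbaabbabacb')
  20 → (23, 'bbcabbaabbabacb')
  21 → (24, 'bcabbaabbabacb')
  22 → (2, 'bcccbbbabcccccaaaccabbbcabbaabbabacb')
  23 → (10, 'bcccccaaaccabbbcabbaabbabacb')
  24 → (15, 'caaaccabbbcabbaabbabacb')
  25 → (25, 'cabbaabbabacb')
  26 → (20, 'cabbbcabbaabbabacb')
  27 → (36, 'cb')
  28 → (5, 'cbbbabcccccaaaccabbbcabbaabbabacb')
  29 → (1, 'cbcccbbbabcccccaaaccabbbcabbaabbabacb')
  30 → (14, 'ccaaaccabbbcabbaabbabacb')
  31 → (19, 'ccabbbcabbaabbabacb')
  32 → (4, 'ccbbbabcccccaaaccabbbcabbaabbabacb')
  33 → (0, 'ccbcccbbbabcccccaaaccabbbcabbaabbabacb')
  34 → (13, 'cccaaaccabbbcabbaabbabacb')
  35 → (3, 'cccbbbabcccccaaaccabbbcabbaabbabacb')
  36 → (12, 'ccccaaaccabbbcabbaabbabacb')
  37 → (11, 'cccccaaaccabbbcabbaabbabacb')

[16, 29, 17, 33, 26, 30, 21, 9, 35, 18, 37, 28, 32, 8, 34, 27, 31, 7, 6, 22, 23, 24, 2, 10, 15, 25, 20, 36, 5, 1, 14, 19, 4, 0, 13, 3, 12, 11]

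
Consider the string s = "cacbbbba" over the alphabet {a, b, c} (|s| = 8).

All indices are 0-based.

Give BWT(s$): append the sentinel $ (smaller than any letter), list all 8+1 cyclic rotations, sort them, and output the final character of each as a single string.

abcbbbc$a

rank  rotation   last
    0  $cacbbbba  a
    1  a$cacbbbb  b
    2  acbbbba$c  c
    3  ba$cacbbb  b
    4  bba$cacbb  b
    5  bbba$cacb  b
    6  bbbba$cac  c
    7  cacbbbba$  $
    8  cbbbba$ca  a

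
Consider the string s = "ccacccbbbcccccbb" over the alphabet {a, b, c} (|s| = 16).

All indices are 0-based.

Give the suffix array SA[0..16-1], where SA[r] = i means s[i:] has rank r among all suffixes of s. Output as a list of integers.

rank→(start, suffix):
  0 → (2, 'acccbbbcccccbb')
  1 → (15, 'b')
  2 → (14, 'bb')
  3 → (6, 'bbbcccccbb')
  4 → (7, 'bbcccccbb')
  5 → (8, 'bcccccbb')
  6 → (1, 'cacccbbbcccccbb')
  7 → (13, 'cbb')
  8 → (5, 'cbbbcccccbb')
  9 → (0, 'ccacccbbbcccccbb')
  10 → (12, 'ccbb')
  11 → (4, 'ccbbbcccccbb')
  12 → (11, 'cccbb')
  13 → (3, 'cccbbbcccccbb')
  14 → (10, 'ccccbb')
  15 → (9, 'cccccbb')

[2, 15, 14, 6, 7, 8, 1, 13, 5, 0, 12, 4, 11, 3, 10, 9]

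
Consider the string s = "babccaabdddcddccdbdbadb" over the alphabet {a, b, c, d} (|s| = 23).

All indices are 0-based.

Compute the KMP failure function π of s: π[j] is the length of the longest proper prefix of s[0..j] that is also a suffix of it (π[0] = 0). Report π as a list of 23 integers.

[0, 0, 1, 0, 0, 0, 0, 1, 0, 0, 0, 0, 0, 0, 0, 0, 0, 1, 0, 1, 2, 0, 1]

π[0] = 0
j=1 s[j]='a': π[1]=0 (border '')
j=2 s[j]='b': π[2]=1 (border 'b')
j=3 s[j]='c': k: 1→0; π[3]=0 (border '')
j=4 s[j]='c': π[4]=0 (border '')
j=5 s[j]='a': π[5]=0 (border '')
j=6 s[j]='a': π[6]=0 (border '')
j=7 s[j]='b': π[7]=1 (border 'b')
j=8 s[j]='d': k: 1→0; π[8]=0 (border '')
j=9 s[j]='d': π[9]=0 (border '')
j=10 s[j]='d': π[10]=0 (border '')
j=11 s[j]='c': π[11]=0 (border '')
j=12 s[j]='d': π[12]=0 (border '')
j=13 s[j]='d': π[13]=0 (border '')
j=14 s[j]='c': π[14]=0 (border '')
j=15 s[j]='c': π[15]=0 (border '')
j=16 s[j]='d': π[16]=0 (border '')
j=17 s[j]='b': π[17]=1 (border 'b')
j=18 s[j]='d': k: 1→0; π[18]=0 (border '')
j=19 s[j]='b': π[19]=1 (border 'b')
j=20 s[j]='a': π[20]=2 (border 'ba')
j=21 s[j]='d': k: 2→0; π[21]=0 (border '')
j=22 s[j]='b': π[22]=1 (border 'b')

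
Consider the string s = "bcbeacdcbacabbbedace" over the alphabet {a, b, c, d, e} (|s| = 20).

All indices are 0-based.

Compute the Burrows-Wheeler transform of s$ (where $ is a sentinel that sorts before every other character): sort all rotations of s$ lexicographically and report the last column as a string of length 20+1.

rank  rotation               last
    0  $bcbeacdcbacabbbedace  e
    1  abbbedace$bcbeacdcbac  c
    2  acabbbedace$bcbeacdcb  b
    3  acdcbacabbbedace$bcbe  e
    4  ace$bcbeacdcbacabbbed  d
    5  bacabbbedace$bcbeacdc  c
    6  bbbedace$bcbeacdcbaca  a
    7  bbedace$bcbeacdcbacab  b
    8  bcbeacdcbacabbbedace$  $
    9  beacdcbacabbbedace$bc  c
   10  bedace$bcbeacdcbacabb  b
   11  cabbbedace$bcbeacdcba  a
   12  cbacabbbedace$bcbeacd  d
   13  cbeacdcbacabbbedace$b  b
   14  cdcbacabbbedace$bcbea  a
   15  ce$bcbeacdcbacabbbeda  a
   16  dace$bcbeacdcbacabbbe  e
   17  dcbacabbbedace$bcbeac  c
   18  e$bcbeacdcbacabbbedac  c
   19  eacdcbacabbbedace$bcb  b
   20  edace$bcbeacdcbacabbb  b

ecbedcab$cbadbaaeccbb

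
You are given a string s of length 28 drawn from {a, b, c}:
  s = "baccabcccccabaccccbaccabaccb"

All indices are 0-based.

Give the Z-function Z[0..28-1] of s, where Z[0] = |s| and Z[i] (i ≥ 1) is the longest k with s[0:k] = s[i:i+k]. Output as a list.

[28, 0, 0, 0, 0, 1, 0, 0, 0, 0, 0, 0, 4, 0, 0, 0, 0, 0, 6, 0, 0, 0, 0, 4, 0, 0, 0, 1]

Z[0]=28
i=1: outside box; Z[1]=0
i=2: outside box; Z[2]=0
i=3: outside box; Z[3]=0
i=4: outside box; Z[4]=0
i=5: outside box; Z[5]=1 extend→box=[5,6)
i=6: outside box; Z[6]=0
i=7: outside box; Z[7]=0
i=8: outside box; Z[8]=0
i=9: outside box; Z[9]=0
i=10: outside box; Z[10]=0
i=11: outside box; Z[11]=0
i=12: outside box; Z[12]=4 extend→box=[12,16)
i=13: min(r-i=3, Z[1]=0)=0; Z[13]=0
i=14: min(r-i=2, Z[2]=0)=0; Z[14]=0
i=15: min(r-i=1, Z[3]=0)=0; Z[15]=0
i=16: outside box; Z[16]=0
i=17: outside box; Z[17]=0
i=18: outside box; Z[18]=6 extend→box=[18,24)
i=19: min(r-i=5, Z[1]=0)=0; Z[19]=0
i=20: min(r-i=4, Z[2]=0)=0; Z[20]=0
i=21: min(r-i=3, Z[3]=0)=0; Z[21]=0
i=22: min(r-i=2, Z[4]=0)=0; Z[22]=0
i=23: min(r-i=1, Z[5]=1)=1; Z[23]=4 extend→box=[23,27)
i=24: min(r-i=3, Z[1]=0)=0; Z[24]=0
i=25: min(r-i=2, Z[2]=0)=0; Z[25]=0
i=26: min(r-i=1, Z[3]=0)=0; Z[26]=0
i=27: outside box; Z[27]=1 extend→box=[27,28)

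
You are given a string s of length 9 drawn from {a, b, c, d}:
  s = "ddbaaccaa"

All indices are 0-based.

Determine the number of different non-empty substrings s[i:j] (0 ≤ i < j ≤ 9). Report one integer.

rank→(start, suffix):
  0 → (8, 'a')
  1 → (7, 'aa')
  2 → (3, 'aaccaa')
  3 → (4, 'accaa')
  4 → (2, 'baaccaa')
  5 → (6, 'caa')
  6 → (5, 'ccaa')
  7 → (1, 'dbaaccaa')
  8 → (0, 'ddbaaccaa')

SA = [8, 7, 3, 4, 2, 6, 5, 1, 0]
i: (SA[i-1],SA[i]) lcp shared
  1: (8,7) 1 'a'
  2: (7,3) 2 'aa'
  3: (3,4) 1 'a'
  4: (4,2) 0 ''
  5: (2,6) 0 ''
  6: (6,5) 1 'c'
  7: (5,1) 0 ''
  8: (1,0) 1 'd'

n(n+1)/2 = 9·10/2 = 45
Σ LCP = 0 + 1 + 2 + 1 + 0 + 0 + 1 + 0 + 1 = 6
distinct = 45 − 6 = 39

39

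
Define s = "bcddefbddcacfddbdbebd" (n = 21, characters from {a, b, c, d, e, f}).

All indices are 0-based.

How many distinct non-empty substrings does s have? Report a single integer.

sorted suffixes:
  #0 SA[0]=10  'acfddbdbebd'
  #1 SA[1]=0  'bcddefbddcacfddbdbebd'
  #2 SA[2]=19  'bd'
  #3 SA[3]=15  'bdbebd'
  #4 SA[4]=6  'bddcacfddbdbebd'
  #5 SA[5]=17  'bebd'
  #6 SA[6]=9  'cacfddbdbebd'
  #7 SA[7]=1  'cddefbddcacfddbdbebd'
  #8 SA[8]=11  'cfddbdbebd'
  #9 SA[9]=20  'd'
  #10 SA[10]=14  'dbdbebd'
  #11 SA[11]=16  'dbebd'
  #12 SA[12]=8  'dcacfddbdbebd'
  #13 SA[13]=13  'ddbdbebd'
  #14 SA[14]=7  'ddcacfddbdbebd'
  #15 SA[15]=2  'ddefbddcacfddbdbebd'
  #16 SA[16]=3  'defbddcacfddbdbebd'
  #17 SA[17]=18  'ebd'
  #18 SA[18]=4  'efbddcacfddbdbebd'
  #19 SA[19]=5  'fbddcacfddbdbebd'
  #20 SA[20]=12  'fddbdbebd'

SA = [10, 0, 19, 15, 6, 17, 9, 1, 11, 20, 14, 16, 8, 13, 7, 2, 3, 18, 4, 5, 12]
[i] adj suffixes → lcp
  [1] 10/0 → 0 ('')
  [2] 0/19 → 1 ('b')
  [3] 19/15 → 2 ('bd')
  [4] 15/6 → 2 ('bd')
  [5] 6/17 → 1 ('b')
  [6] 17/9 → 0 ('')
  [7] 9/1 → 1 ('c')
  [8] 1/11 → 1 ('c')
  [9] 11/20 → 0 ('')
  [10] 20/14 → 1 ('d')
  [11] 14/16 → 2 ('db')
  [12] 16/8 → 1 ('d')
  [13] 8/13 → 1 ('d')
  [14] 13/7 → 2 ('dd')
  [15] 7/2 → 2 ('dd')
  [16] 2/3 → 1 ('d')
  [17] 3/18 → 0 ('')
  [18] 18/4 → 1 ('e')
  [19] 4/5 → 0 ('')
  [20] 5/12 → 1 ('f')

n(n+1)/2 = 21·22/2 = 231
Σ LCP = 0 + 0 + 1 + 2 + 2 + 1 + 0 + 1 + 1 + 0 + 1 + 2 + 1 + 1 + 2 + 2 + 1 + 0 + 1 + 0 + 1 = 20
distinct = 231 − 20 = 211

211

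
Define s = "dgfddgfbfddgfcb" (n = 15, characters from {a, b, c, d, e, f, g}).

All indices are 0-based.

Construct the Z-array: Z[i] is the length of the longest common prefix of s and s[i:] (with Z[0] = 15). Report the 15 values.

[15, 0, 0, 1, 3, 0, 0, 0, 0, 1, 3, 0, 0, 0, 0]

Z[0]=15
i=1: outside box; Z[1]=0
i=2: outside box; Z[2]=0
i=3: outside box; Z[3]=1 extend→box=[3,4)
i=4: outside box; Z[4]=3 extend→box=[4,7)
i=5: min(r-i=2, Z[1]=0)=0; Z[5]=0
i=6: min(r-i=1, Z[2]=0)=0; Z[6]=0
i=7: outside box; Z[7]=0
i=8: outside box; Z[8]=0
i=9: outside box; Z[9]=1 extend→box=[9,10)
i=10: outside box; Z[10]=3 extend→box=[10,13)
i=11: min(r-i=2, Z[1]=0)=0; Z[11]=0
i=12: min(r-i=1, Z[2]=0)=0; Z[12]=0
i=13: outside box; Z[13]=0
i=14: outside box; Z[14]=0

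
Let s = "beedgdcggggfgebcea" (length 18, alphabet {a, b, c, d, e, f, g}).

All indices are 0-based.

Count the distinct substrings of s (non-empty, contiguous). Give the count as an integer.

157

rank→(start, suffix):
  0 → (17, 'a')
  1 → (14, 'bcea')
  2 → (0, 'beedgdcggggfgebcea')
  3 → (15, 'cea')
  4 → (6, 'cggggfgebcea')
  5 → (5, 'dcggggfgebcea')
  6 → (3, 'dgdcggggfgebcea')
  7 → (16, 'ea')
  8 → (13, 'ebcea')
  9 → (2, 'edgdcggggfgebcea')
  10 → (1, 'eedgdcggggfgebcea')
  11 → (11, 'fgebcea')
  12 → (4, 'gdcggggfgebcea')
  13 → (12, 'gebcea')
  14 → (10, 'gfgebcea')
  15 → (9, 'ggfgebcea')
  16 → (8, 'gggfgebcea')
  17 → (7, 'ggggfgebcea')

SA = [17, 14, 0, 15, 6, 5, 3, 16, 13, 2, 1, 11, 4, 12, 10, 9, 8, 7]
[i] adj suffixes → lcp
  [1] 17/14 → 0 ('')
  [2] 14/0 → 1 ('b')
  [3] 0/15 → 0 ('')
  [4] 15/6 → 1 ('c')
  [5] 6/5 → 0 ('')
  [6] 5/3 → 1 ('d')
  [7] 3/16 → 0 ('')
  [8] 16/13 → 1 ('e')
  [9] 13/2 → 1 ('e')
  [10] 2/1 → 1 ('e')
  [11] 1/11 → 0 ('')
  [12] 11/4 → 0 ('')
  [13] 4/12 → 1 ('g')
  [14] 12/10 → 1 ('g')
  [15] 10/9 → 1 ('g')
  [16] 9/8 → 2 ('gg')
  [17] 8/7 → 3 ('ggg')

n(n+1)/2 = 18·19/2 = 171
Σ LCP = 0 + 0 + 1 + 0 + 1 + 0 + 1 + 0 + 1 + 1 + 1 + 0 + 0 + 1 + 1 + 1 + 2 + 3 = 14
distinct = 171 − 14 = 157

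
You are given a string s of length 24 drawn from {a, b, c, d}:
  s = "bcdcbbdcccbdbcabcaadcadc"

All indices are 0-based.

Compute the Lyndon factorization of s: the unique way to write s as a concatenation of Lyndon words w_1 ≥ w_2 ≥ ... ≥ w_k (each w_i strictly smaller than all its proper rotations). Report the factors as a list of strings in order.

emit factor 1: 'bcdc' (i=0, period=4)
emit factor 2: 'bbdcccbdbc' (i=4, period=10)
emit factor 3: 'abc' (i=14, period=3)
emit factor 4: 'aadcadc' (i=17, period=7)

["bcdc", "bbdcccbdbc", "abc", "aadcadc"]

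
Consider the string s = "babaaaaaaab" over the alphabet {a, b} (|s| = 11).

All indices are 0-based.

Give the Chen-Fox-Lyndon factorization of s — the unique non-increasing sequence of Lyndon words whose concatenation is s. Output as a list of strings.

["b", "ab", "aaaaaaab"]

emit factor 1: 'b' (i=0, period=1)
emit factor 2: 'ab' (i=1, period=2)
emit factor 3: 'aaaaaaab' (i=3, period=8)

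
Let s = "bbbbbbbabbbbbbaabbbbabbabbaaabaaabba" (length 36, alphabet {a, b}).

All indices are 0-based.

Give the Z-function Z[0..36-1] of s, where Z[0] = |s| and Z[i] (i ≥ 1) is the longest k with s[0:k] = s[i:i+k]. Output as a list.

Z[0]=36
i=1: outside box; Z[1]=6 grow→box=[1,7)
i=2: min(r-i=5, Z[1]=6)=5; Z[2]=5
i=3: min(r-i=4, Z[2]=5)=4; Z[3]=4
i=4: min(r-i=3, Z[3]=4)=3; Z[4]=3
i=5: min(r-i=2, Z[4]=3)=2; Z[5]=2
i=6: min(r-i=1, Z[5]=2)=1; Z[6]=1
i=7: outside box; Z[7]=0
i=8: outside box; Z[8]=6 grow→box=[8,14)
i=9: min(r-i=5, Z[1]=6)=5; Z[9]=5
i=10: min(r-i=4, Z[2]=5)=4; Z[10]=4
i=11: min(r-i=3, Z[3]=4)=3; Z[11]=3
i=12: min(r-i=2, Z[4]=3)=2; Z[12]=2
i=13: min(r-i=1, Z[5]=2)=1; Z[13]=1
i=14: outside box; Z[14]=0
i=15: outside box; Z[15]=0
i=16: outside box; Z[16]=4 grow→box=[16,20)
i=17: min(r-i=3, Z[1]=6)=3; Z[17]=3
i=18: min(r-i=2, Z[2]=5)=2; Z[18]=2
i=19: min(r-i=1, Z[3]=4)=1; Z[19]=1
i=20: outside box; Z[20]=0
i=21: outside box; Z[21]=2 grow→box=[21,23)
i=22: min(r-i=1, Z[1]=6)=1; Z[22]=1
i=23: outside box; Z[23]=0
i=24: outside box; Z[24]=2 grow→box=[24,26)
i=25: min(r-i=1, Z[1]=6)=1; Z[25]=1
i=26: outside box; Z[26]=0
i=27: outside box; Z[27]=0
i=28: outside box; Z[28]=0
i=29: outside box; Z[29]=1 grow→box=[29,30)
i=30: outside box; Z[30]=0
i=31: outside box; Z[31]=0
i=32: outside box; Z[32]=0
i=33: outside box; Z[33]=2 grow→box=[33,35)
i=34: min(r-i=1, Z[1]=6)=1; Z[34]=1
i=35: outside box; Z[35]=0

[36, 6, 5, 4, 3, 2, 1, 0, 6, 5, 4, 3, 2, 1, 0, 0, 4, 3, 2, 1, 0, 2, 1, 0, 2, 1, 0, 0, 0, 1, 0, 0, 0, 2, 1, 0]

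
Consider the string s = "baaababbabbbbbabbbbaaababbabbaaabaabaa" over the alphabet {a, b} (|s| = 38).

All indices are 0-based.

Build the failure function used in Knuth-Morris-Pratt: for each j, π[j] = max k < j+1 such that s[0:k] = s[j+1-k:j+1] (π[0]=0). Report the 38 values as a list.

π[0] = 0
j=1 s[j]='a': π[1]=0 (border '')
j=2 s[j]='a': π[2]=0 (border '')
j=3 s[j]='a': π[3]=0 (border '')
j=4 s[j]='b': π[4]=1 (border 'b')
j=5 s[j]='a': π[5]=2 (border 'ba')
j=6 s[j]='b': k: 2→0; π[6]=1 (border 'b')
j=7 s[j]='b': k: 1→0; π[7]=1 (border 'b')
j=8 s[j]='a': π[8]=2 (border 'ba')
j=9 s[j]='b': k: 2→0; π[9]=1 (border 'b')
j=10 s[j]='b': k: 1→0; π[10]=1 (border 'b')
j=11 s[j]='b': k: 1→0; π[11]=1 (border 'b')
j=12 s[j]='b': k: 1→0; π[12]=1 (border 'b')
j=13 s[j]='b': k: 1→0; π[13]=1 (border 'b')
j=14 s[j]='a': π[14]=2 (border 'ba')
j=15 s[j]='b': k: 2→0; π[15]=1 (border 'b')
j=16 s[j]='b': k: 1→0; π[16]=1 (border 'b')
j=17 s[j]='b': k: 1→0; π[17]=1 (border 'b')
j=18 s[j]='b': k: 1→0; π[18]=1 (border 'b')
j=19 s[j]='a': π[19]=2 (border 'ba')
j=20 s[j]='a': π[20]=3 (border 'baa')
j=21 s[j]='a': π[21]=4 (border 'baaa')
j=22 s[j]='b': π[22]=5 (border 'baaab')
j=23 s[j]='a': π[23]=6 (border 'baaaba')
j=24 s[j]='b': π[24]=7 (border 'baaabab')
j=25 s[j]='b': π[25]=8 (border 'baaababb')
j=26 s[j]='a': π[26]=9 (border 'baaababba')
j=27 s[j]='b': π[27]=10 (border 'baaababbab')
j=28 s[j]='b': π[28]=11 (border 'baaababbabb')
j=29 s[j]='a': k: 11→1; π[29]=2 (border 'ba')
j=30 s[j]='a': π[30]=3 (border 'baa')
j=31 s[j]='a': π[31]=4 (border 'baaa')
j=32 s[j]='b': π[32]=5 (border 'baaab')
j=33 s[j]='a': π[33]=6 (border 'baaaba')
j=34 s[j]='a': k: 6→2; π[34]=3 (border 'baa')
j=35 s[j]='b': k: 3→0; π[35]=1 (border 'b')
j=36 s[j]='a': π[36]=2 (border 'ba')
j=37 s[j]='a': π[37]=3 (border 'baa')

[0, 0, 0, 0, 1, 2, 1, 1, 2, 1, 1, 1, 1, 1, 2, 1, 1, 1, 1, 2, 3, 4, 5, 6, 7, 8, 9, 10, 11, 2, 3, 4, 5, 6, 3, 1, 2, 3]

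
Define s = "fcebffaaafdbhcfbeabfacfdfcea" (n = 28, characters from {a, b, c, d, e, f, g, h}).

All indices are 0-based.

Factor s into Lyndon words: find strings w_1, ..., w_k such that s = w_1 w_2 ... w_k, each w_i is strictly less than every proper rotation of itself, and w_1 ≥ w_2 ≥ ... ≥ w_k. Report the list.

emit factor 1: 'f' (i=0, period=1)
emit factor 2: 'ce' (i=1, period=2)
emit factor 3: 'bff' (i=3, period=3)
emit factor 4: 'aaafdbhcfbeabfacfdfce' (i=6, period=21)
emit factor 5: 'a' (i=27, period=1)

["f", "ce", "bff", "aaafdbhcfbeabfacfdfce", "a"]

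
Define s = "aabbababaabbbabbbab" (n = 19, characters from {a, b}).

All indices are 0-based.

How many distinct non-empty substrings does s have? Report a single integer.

140

rank→(start, suffix):
  0 → (0, 'aabbababaabbbabbbab')
  1 → (8, 'aabbbabbbab')
  2 → (17, 'ab')
  3 → (6, 'abaabbbabbbab')
  4 → (4, 'ababaabbbabbbab')
  5 → (1, 'abbababaabbbabbbab')
  6 → (13, 'abbbab')
  7 → (9, 'abbbabbbab')
  8 → (18, 'b')
  9 → (7, 'baabbbabbbab')
  10 → (16, 'bab')
  11 → (5, 'babaabbbabbbab')
  12 → (3, 'bababaabbbabbbab')
  13 → (12, 'babbbab')
  14 → (15, 'bbab')
  15 → (2, 'bbababaabbbabbbab')
  16 → (11, 'bbabbbab')
  17 → (14, 'bbbab')
  18 → (10, 'bbbabbbab')

SA = [0, 8, 17, 6, 4, 1, 13, 9, 18, 7, 16, 5, 3, 12, 15, 2, 11, 14, 10]
rank  pair      lcp
   1  s[0:],s[8:]  4  'aabb'
   2  s[8:],s[17:]  1  'a'
   3  s[17:],s[6:]  2  'ab'
   4  s[6:],s[4:]  3  'aba'
   5  s[4:],s[1:]  2  'ab'
   6  s[1:],s[13:]  3  'abb'
   7  s[13:],s[9:]  6  'abbbab'
   8  s[9:],s[18:]  0  ''
   9  s[18:],s[7:]  1  'b'
  10  s[7:],s[16:]  2  'ba'
  11  s[16:],s[5:]  3  'bab'
  12  s[5:],s[3:]  4  'baba'
  13  s[3:],s[12:]  3  'bab'
  14  s[12:],s[15:]  1  'b'
  15  s[15:],s[2:]  4  'bbab'
  16  s[2:],s[11:]  4  'bbab'
  17  s[11:],s[14:]  2  'bb'
  18  s[14:],s[10:]  5  'bbbab'

n(n+1)/2 = 19·20/2 = 190
Σ LCP = 0 + 4 + 1 + 2 + 3 + 2 + 3 + 6 + 0 + 1 + 2 + 3 + 4 + 3 + 1 + 4 + 4 + 2 + 5 = 50
distinct = 190 − 50 = 140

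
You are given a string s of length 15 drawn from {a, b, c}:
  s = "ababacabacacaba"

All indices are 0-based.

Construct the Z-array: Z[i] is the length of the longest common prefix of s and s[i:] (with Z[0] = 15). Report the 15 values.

Z[0]=15
i=1: i≥r, start 0; Z[1]=0
i=2: i≥r, start 0; Z[2]=3 extend→box=[2,5)
i=3: min(r-i=2, Z[1]=0)=0; Z[3]=0
i=4: min(r-i=1, Z[2]=3)=1; Z[4]=1
i=5: i≥r, start 0; Z[5]=0
i=6: i≥r, start 0; Z[6]=3 extend→box=[6,9)
i=7: min(r-i=2, Z[1]=0)=0; Z[7]=0
i=8: min(r-i=1, Z[2]=3)=1; Z[8]=1
i=9: i≥r, start 0; Z[9]=0
i=10: i≥r, start 0; Z[10]=1 extend→box=[10,11)
i=11: i≥r, start 0; Z[11]=0
i=12: i≥r, start 0; Z[12]=3 extend→box=[12,15)
i=13: min(r-i=2, Z[1]=0)=0; Z[13]=0
i=14: min(r-i=1, Z[2]=3)=1; Z[14]=1

[15, 0, 3, 0, 1, 0, 3, 0, 1, 0, 1, 0, 3, 0, 1]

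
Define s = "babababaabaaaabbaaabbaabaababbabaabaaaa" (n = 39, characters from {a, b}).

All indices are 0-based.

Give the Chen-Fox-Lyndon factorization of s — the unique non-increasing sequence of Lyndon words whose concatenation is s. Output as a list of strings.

["b", "ab", "ab", "ab", "aab", "aaaabbaaabbaabaababbabaab", "a", "a", "a", "a"]

emit factor 1: 'b' (i=0, period=1)
emit factor 2: 'ab' (i=1, period=2)
emit factor 3: 'ab' (i=3, period=2)
emit factor 4: 'ab' (i=5, period=2)
emit factor 5: 'aab' (i=7, period=3)
emit factor 6: 'aaaabbaaabbaabaababbabaab' (i=10, period=25)
emit factor 7: 'a' (i=35, period=1)
emit factor 8: 'a' (i=36, period=1)
emit factor 9: 'a' (i=37, period=1)
emit factor 10: 'a' (i=38, period=1)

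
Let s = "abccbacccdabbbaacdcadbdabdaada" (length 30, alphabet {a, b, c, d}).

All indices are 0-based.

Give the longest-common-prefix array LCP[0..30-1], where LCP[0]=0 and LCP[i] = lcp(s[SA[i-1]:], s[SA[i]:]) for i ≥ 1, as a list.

rank | idx | suffix
   0 |  29 | a
   1 |  14 | aacdcadbdabdaada
   2 |  26 | aada
   3 |  10 | abbbaacdcadbdabdaada
   4 |   0 | abccbacccdabbbaacdcadbdabdaada
   5 |  23 | abdaada
   6 |   5 | acccdabbbaacdcadbdabdaada
   7 |  15 | acdcadbdabdaada
   8 |  27 | ada
   9 |  19 | adbdabdaada
  10 |  13 | baacdcadbdabdaada
  11 |   4 | bacccdabbbaacdcadbdabdaada
  12 |  12 | bbaacdcadbdabdaada
  13 |  11 | bbbaacdcadbdabdaada
  14 |   1 | bccbacccdabbbaacdcadbdabdaada
  15 |  24 | bdaada
  16 |  21 | bdabdaada
  17 |  18 | cadbdabdaada
  18 |   3 | cbacccdabbbaacdcadbdabdaada
  19 |   2 | ccbacccdabbbaacdcadbdabdaada
  20 |   6 | cccdabbbaacdcadbdabdaada
  21 |   7 | ccdabbbaacdcadbdabdaada
  22 |   8 | cdabbbaacdcadbdabdaada
  23 |  16 | cdcadbdabdaada
  24 |  28 | da
  25 |  25 | daada
  26 |   9 | dabbbaacdcadbdabdaada
  27 |  22 | dabdaada
  28 |  20 | dbdabdaada
  29 |  17 | dcadbdabdaada

SA = [29, 14, 26, 10, 0, 23, 5, 15, 27, 19, 13, 4, 12, 11, 1, 24, 21, 18, 3, 2, 6, 7, 8, 16, 28, 25, 9, 22, 20, 17]
i: (SA[i-1],SA[i]) lcp shared
  1: (29,14) 1 'a'
  2: (14,26) 2 'aa'
  3: (26,10) 1 'a'
  4: (10,0) 2 'ab'
  5: (0,23) 2 'ab'
  6: (23,5) 1 'a'
  7: (5,15) 2 'ac'
  8: (15,27) 1 'a'
  9: (27,19) 2 'ad'
  10: (19,13) 0 ''
  11: (13,4) 2 'ba'
  12: (4,12) 1 'b'
  13: (12,11) 2 'bb'
  14: (11,1) 1 'b'
  15: (1,24) 1 'b'
  16: (24,21) 3 'bda'
  17: (21,18) 0 ''
  18: (18,3) 1 'c'
  19: (3,2) 1 'c'
  20: (2,6) 2 'cc'
  21: (6,7) 2 'cc'
  22: (7,8) 1 'c'
  23: (8,16) 2 'cd'
  24: (16,28) 0 ''
  25: (28,25) 2 'da'
  26: (25,9) 2 'da'
  27: (9,22) 3 'dab'
  28: (22,20) 1 'd'
  29: (20,17) 1 'd'

[0, 1, 2, 1, 2, 2, 1, 2, 1, 2, 0, 2, 1, 2, 1, 1, 3, 0, 1, 1, 2, 2, 1, 2, 0, 2, 2, 3, 1, 1]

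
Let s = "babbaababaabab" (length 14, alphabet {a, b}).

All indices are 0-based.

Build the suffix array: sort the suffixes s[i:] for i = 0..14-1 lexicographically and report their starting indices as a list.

[9, 4, 12, 7, 10, 5, 1, 13, 8, 3, 11, 6, 0, 2]

rank | idx | suffix
   0 |   9 | aabab
   1 |   4 | aababaabab
   2 |  12 | ab
   3 |   7 | abaabab
   4 |  10 | abab
   5 |   5 | ababaabab
   6 |   1 | abbaababaabab
   7 |  13 | b
   8 |   8 | baabab
   9 |   3 | baababaabab
  10 |  11 | bab
  11 |   6 | babaabab
  12 |   0 | babbaababaabab
  13 |   2 | bbaababaabab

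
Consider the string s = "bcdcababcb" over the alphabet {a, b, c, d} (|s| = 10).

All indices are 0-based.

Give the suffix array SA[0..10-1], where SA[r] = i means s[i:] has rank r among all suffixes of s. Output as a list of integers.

[4, 6, 9, 5, 7, 0, 3, 8, 1, 2]

sorted suffixes:
  #0 SA[0]=4  'ababcb'
  #1 SA[1]=6  'abcb'
  #2 SA[2]=9  'b'
  #3 SA[3]=5  'babcb'
  #4 SA[4]=7  'bcb'
  #5 SA[5]=0  'bcdcababcb'
  #6 SA[6]=3  'cababcb'
  #7 SA[7]=8  'cb'
  #8 SA[8]=1  'cdcababcb'
  #9 SA[9]=2  'dcababcb'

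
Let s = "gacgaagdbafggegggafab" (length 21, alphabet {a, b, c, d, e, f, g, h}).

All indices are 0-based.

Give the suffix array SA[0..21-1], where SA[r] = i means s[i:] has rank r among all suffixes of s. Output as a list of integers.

[4, 19, 1, 17, 9, 5, 20, 8, 2, 7, 13, 18, 10, 3, 0, 16, 6, 12, 15, 11, 14]

sorted suffixes:
  #0 SA[0]=4  'aagdbafggegggafab'
  #1 SA[1]=19  'ab'
  #2 SA[2]=1  'acgaagdbafggegggafab'
  #3 SA[3]=17  'afab'
  #4 SA[4]=9  'afggegggafab'
  #5 SA[5]=5  'agdbafggegggafab'
  #6 SA[6]=20  'b'
  #7 SA[7]=8  'bafggegggafab'
  #8 SA[8]=2  'cgaagdbafggegggafab'
  #9 SA[9]=7  'dbafggegggafab'
  #10 SA[10]=13  'egggafab'
  #11 SA[11]=18  'fab'
  #12 SA[12]=10  'fggegggafab'
  #13 SA[13]=3  'gaagdbafggegggafab'
  #14 SA[14]=0  'gacgaagdbafggegggafab'
  #15 SA[15]=16  'gafab'
  #16 SA[16]=6  'gdbafggegggafab'
  #17 SA[17]=12  'gegggafab'
  #18 SA[18]=15  'ggafab'
  #19 SA[19]=11  'ggegggafab'
  #20 SA[20]=14  'gggafab'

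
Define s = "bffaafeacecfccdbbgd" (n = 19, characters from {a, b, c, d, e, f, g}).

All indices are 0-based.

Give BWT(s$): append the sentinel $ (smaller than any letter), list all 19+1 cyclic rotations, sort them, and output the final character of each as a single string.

rank  rotation              last
    0  $bffaafeacecfccdbbgd  d
    1  aafeacecfccdbbgd$bff  f
    2  acecfccdbbgd$bffaafe  e
    3  afeacecfccdbbgd$bffa  a
    4  bbgd$bffaafeacecfccd  d
    5  bffaafeacecfccdbbgd$  $
    6  bgd$bffaafeacecfccdb  b
    7  ccdbbgd$bffaafeacecf  f
    8  cdbbgd$bffaafeacecfc  c
    9  cecfccdbbgd$bffaafea  a
   10  cfccdbbgd$bffaafeace  e
   11  d$bffaafeacecfccdbbg  g
   12  dbbgd$bffaafeacecfcc  c
   13  eacecfccdbbgd$bffaaf  f
   14  ecfccdbbgd$bffaafeac  c
   15  faafeacecfccdbbgd$bf  f
   16  fccdbbgd$bffaafeacec  c
   17  feacecfccdbbgd$bffaa  a
   18  ffaafeacecfccdbbgd$b  b
   19  gd$bffaafeacecfccdbb  b

dfead$bfcaegcfcfcabb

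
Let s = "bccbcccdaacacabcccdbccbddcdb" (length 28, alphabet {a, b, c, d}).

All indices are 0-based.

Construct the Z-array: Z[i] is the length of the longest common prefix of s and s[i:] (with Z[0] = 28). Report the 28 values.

[28, 0, 0, 3, 0, 0, 0, 0, 0, 0, 0, 0, 0, 0, 3, 0, 0, 0, 0, 4, 0, 0, 1, 0, 0, 0, 0, 1]

Z[0]=28
i=1: outside box; Z[1]=0
i=2: outside box; Z[2]=0
i=3: outside box; Z[3]=3 grow→box=[3,6)
i=4: min(r-i=2, Z[1]=0)=0; Z[4]=0
i=5: min(r-i=1, Z[2]=0)=0; Z[5]=0
i=6: outside box; Z[6]=0
i=7: outside box; Z[7]=0
i=8: outside box; Z[8]=0
i=9: outside box; Z[9]=0
i=10: outside box; Z[10]=0
i=11: outside box; Z[11]=0
i=12: outside box; Z[12]=0
i=13: outside box; Z[13]=0
i=14: outside box; Z[14]=3 grow→box=[14,17)
i=15: min(r-i=2, Z[1]=0)=0; Z[15]=0
i=16: min(r-i=1, Z[2]=0)=0; Z[16]=0
i=17: outside box; Z[17]=0
i=18: outside box; Z[18]=0
i=19: outside box; Z[19]=4 grow→box=[19,23)
i=20: min(r-i=3, Z[1]=0)=0; Z[20]=0
i=21: min(r-i=2, Z[2]=0)=0; Z[21]=0
i=22: min(r-i=1, Z[3]=3)=1; Z[22]=1
i=23: outside box; Z[23]=0
i=24: outside box; Z[24]=0
i=25: outside box; Z[25]=0
i=26: outside box; Z[26]=0
i=27: outside box; Z[27]=1 grow→box=[27,28)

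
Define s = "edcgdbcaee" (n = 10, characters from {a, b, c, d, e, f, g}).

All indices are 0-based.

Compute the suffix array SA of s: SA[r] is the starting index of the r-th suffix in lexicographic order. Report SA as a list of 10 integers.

[7, 5, 6, 2, 4, 1, 9, 0, 8, 3]

sorted suffixes:
  #0 SA[0]=7  'aee'
  #1 SA[1]=5  'bcaee'
  #2 SA[2]=6  'caee'
  #3 SA[3]=2  'cgdbcaee'
  #4 SA[4]=4  'dbcaee'
  #5 SA[5]=1  'dcgdbcaee'
  #6 SA[6]=9  'e'
  #7 SA[7]=0  'edcgdbcaee'
  #8 SA[8]=8  'ee'
  #9 SA[9]=3  'gdbcaee'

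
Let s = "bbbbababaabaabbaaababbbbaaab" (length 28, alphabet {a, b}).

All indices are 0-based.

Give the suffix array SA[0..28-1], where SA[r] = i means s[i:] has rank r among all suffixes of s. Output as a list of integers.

sorted suffixes:
  #0 SA[0]=24  'aaab'
  #1 SA[1]=15  'aaababbbbaaab'
  #2 SA[2]=25  'aab'
  #3 SA[3]=8  'aabaabbaaababbbbaaab'
  #4 SA[4]=16  'aababbbbaaab'
  #5 SA[5]=11  'aabbaaababbbbaaab'
  #6 SA[6]=26  'ab'
  #7 SA[7]=6  'abaabaabbaaababbbbaaab'
  #8 SA[8]=9  'abaabbaaababbbbaaab'
  #9 SA[9]=4  'ababaabaabbaaababbbbaaab'
  #10 SA[10]=17  'ababbbbaaab'
  #11 SA[11]=12  'abbaaababbbbaaab'
  #12 SA[12]=19  'abbbbaaab'
  #13 SA[13]=27  'b'
  #14 SA[14]=23  'baaab'
  #15 SA[15]=14  'baaababbbbaaab'
  #16 SA[16]=7  'baabaabbaaababbbbaaab'
  #17 SA[17]=10  'baabbaaababbbbaaab'
  #18 SA[18]=5  'babaabaabbaaababbbbaaab'
  #19 SA[19]=3  'bababaabaabbaaababbbbaaab'
  #20 SA[20]=18  'babbbbaaab'
  #21 SA[21]=22  'bbaaab'
  #22 SA[22]=13  'bbaaababbbbaaab'
  #23 SA[23]=2  'bbababaabaabbaaababbbbaaab'
  #24 SA[24]=21  'bbbaaab'
  #25 SA[25]=1  'bbbababaabaabbaaababbbbaaab'
  #26 SA[26]=20  'bbbbaaab'
  #27 SA[27]=0  'bbbbababaabaabbaaababbbbaaab'

[24, 15, 25, 8, 16, 11, 26, 6, 9, 4, 17, 12, 19, 27, 23, 14, 7, 10, 5, 3, 18, 22, 13, 2, 21, 1, 20, 0]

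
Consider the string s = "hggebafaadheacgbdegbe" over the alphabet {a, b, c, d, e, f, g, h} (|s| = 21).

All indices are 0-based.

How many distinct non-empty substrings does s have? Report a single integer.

217

rank→(start, suffix):
  0 → (7, 'aadheacgbdegbe')
  1 → (12, 'acgbdegbe')
  2 → (8, 'adheacgbdegbe')
  3 → (5, 'afaadheacgbdegbe')
  4 → (4, 'bafaadheacgbdegbe')
  5 → (15, 'bdegbe')
  6 → (19, 'be')
  7 → (13, 'cgbdegbe')
  8 → (16, 'degbe')
  9 → (9, 'dheacgbdegbe')
  10 → (20, 'e')
  11 → (11, 'eacgbdegbe')
  12 → (3, 'ebafaadheacgbdegbe')
  13 → (17, 'egbe')
  14 → (6, 'faadheacgbdegbe')
  15 → (14, 'gbdegbe')
  16 → (18, 'gbe')
  17 → (2, 'gebafaadheacgbdegbe')
  18 → (1, 'ggebafaadheacgbdegbe')
  19 → (10, 'heacgbdegbe')
  20 → (0, 'hggebafaadheacgbdegbe')

SA = [7, 12, 8, 5, 4, 15, 19, 13, 16, 9, 20, 11, 3, 17, 6, 14, 18, 2, 1, 10, 0]
i: (SA[i-1],SA[i]) lcp shared
  1: (7,12) 1 'a'
  2: (12,8) 1 'a'
  3: (8,5) 1 'a'
  4: (5,4) 0 ''
  5: (4,15) 1 'b'
  6: (15,19) 1 'b'
  7: (19,13) 0 ''
  8: (13,16) 0 ''
  9: (16,9) 1 'd'
  10: (9,20) 0 ''
  11: (20,11) 1 'e'
  12: (11,3) 1 'e'
  13: (3,17) 1 'e'
  14: (17,6) 0 ''
  15: (6,14) 0 ''
  16: (14,18) 2 'gb'
  17: (18,2) 1 'g'
  18: (2,1) 1 'g'
  19: (1,10) 0 ''
  20: (10,0) 1 'h'

n(n+1)/2 = 21·22/2 = 231
Σ LCP = 0 + 1 + 1 + 1 + 0 + 1 + 1 + 0 + 0 + 1 + 0 + 1 + 1 + 1 + 0 + 0 + 2 + 1 + 1 + 0 + 1 = 14
distinct = 231 − 14 = 217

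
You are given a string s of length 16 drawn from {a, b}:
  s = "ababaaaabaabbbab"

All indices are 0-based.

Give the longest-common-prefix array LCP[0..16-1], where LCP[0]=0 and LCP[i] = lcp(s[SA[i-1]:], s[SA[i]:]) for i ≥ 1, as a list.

[0, 3, 2, 3, 1, 2, 4, 3, 2, 0, 1, 3, 2, 3, 1, 2]

rank | idx | suffix
   0 |   4 | aaaabaabbbab
   1 |   5 | aaabaabbbab
   2 |   6 | aabaabbbab
   3 |   9 | aabbbab
   4 |  14 | ab
   5 |   2 | abaaaabaabbbab
   6 |   7 | abaabbbab
   7 |   0 | ababaaaabaabbbab
   8 |  10 | abbbab
   9 |  15 | b
  10 |   3 | baaaabaabbbab
  11 |   8 | baabbbab
  12 |  13 | bab
  13 |   1 | babaaaabaabbbab
  14 |  12 | bbab
  15 |  11 | bbbab

SA = [4, 5, 6, 9, 14, 2, 7, 0, 10, 15, 3, 8, 13, 1, 12, 11]
[i] adj suffixes → lcp
  [1] 4/5 → 3 ('aaa')
  [2] 5/6 → 2 ('aa')
  [3] 6/9 → 3 ('aab')
  [4] 9/14 → 1 ('a')
  [5] 14/2 → 2 ('ab')
  [6] 2/7 → 4 ('abaa')
  [7] 7/0 → 3 ('aba')
  [8] 0/10 → 2 ('ab')
  [9] 10/15 → 0 ('')
  [10] 15/3 → 1 ('b')
  [11] 3/8 → 3 ('baa')
  [12] 8/13 → 2 ('ba')
  [13] 13/1 → 3 ('bab')
  [14] 1/12 → 1 ('b')
  [15] 12/11 → 2 ('bb')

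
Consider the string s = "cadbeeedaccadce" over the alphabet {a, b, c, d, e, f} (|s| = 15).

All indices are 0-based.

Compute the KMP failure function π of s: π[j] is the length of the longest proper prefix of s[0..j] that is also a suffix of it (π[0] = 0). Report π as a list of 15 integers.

[0, 0, 0, 0, 0, 0, 0, 0, 0, 1, 1, 2, 3, 1, 0]

π[0] = 0
j=1 s[j]='a': π[1]=0 (border '')
j=2 s[j]='d': π[2]=0 (border '')
j=3 s[j]='b': π[3]=0 (border '')
j=4 s[j]='e': π[4]=0 (border '')
j=5 s[j]='e': π[5]=0 (border '')
j=6 s[j]='e': π[6]=0 (border '')
j=7 s[j]='d': π[7]=0 (border '')
j=8 s[j]='a': π[8]=0 (border '')
j=9 s[j]='c': π[9]=1 (border 'c')
j=10 s[j]='c': k: 1→0; π[10]=1 (border 'c')
j=11 s[j]='a': π[11]=2 (border 'ca')
j=12 s[j]='d': π[12]=3 (border 'cad')
j=13 s[j]='c': k: 3→0; π[13]=1 (border 'c')
j=14 s[j]='e': k: 1→0; π[14]=0 (border '')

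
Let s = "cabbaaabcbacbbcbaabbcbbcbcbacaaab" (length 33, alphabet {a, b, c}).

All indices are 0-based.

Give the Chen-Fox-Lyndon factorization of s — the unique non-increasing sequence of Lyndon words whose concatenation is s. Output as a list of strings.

["c", "abb", "aaabcbacbbcbaabbcbbcbcbac", "aaab"]

emit factor 1: 'c' (i=0, period=1)
emit factor 2: 'abb' (i=1, period=3)
emit factor 3: 'aaabcbacbbcbaabbcbbcbcbac' (i=4, period=25)
emit factor 4: 'aaab' (i=29, period=4)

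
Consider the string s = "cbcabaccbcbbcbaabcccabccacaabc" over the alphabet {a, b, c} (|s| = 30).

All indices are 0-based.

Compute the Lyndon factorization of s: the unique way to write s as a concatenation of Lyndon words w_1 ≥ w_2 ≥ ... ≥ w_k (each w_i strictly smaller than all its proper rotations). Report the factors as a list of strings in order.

["c", "bc", "abaccbcbbcb", "aabcccabccac", "aabc"]

emit factor 1: 'c' (i=0, period=1)
emit factor 2: 'bc' (i=1, period=2)
emit factor 3: 'abaccbcbbcb' (i=3, period=11)
emit factor 4: 'aabcccabccac' (i=14, period=12)
emit factor 5: 'aabc' (i=26, period=4)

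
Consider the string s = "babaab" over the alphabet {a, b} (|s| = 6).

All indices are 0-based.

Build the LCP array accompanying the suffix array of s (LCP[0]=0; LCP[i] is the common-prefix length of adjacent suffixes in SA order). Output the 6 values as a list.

[0, 1, 2, 0, 1, 2]

rank | idx | suffix
   0 |   3 | aab
   1 |   4 | ab
   2 |   1 | abaab
   3 |   5 | b
   4 |   2 | baab
   5 |   0 | babaab

SA = [3, 4, 1, 5, 2, 0]
[i] adj suffixes → lcp
  [1] 3/4 → 1 ('a')
  [2] 4/1 → 2 ('ab')
  [3] 1/5 → 0 ('')
  [4] 5/2 → 1 ('b')
  [5] 2/0 → 2 ('ba')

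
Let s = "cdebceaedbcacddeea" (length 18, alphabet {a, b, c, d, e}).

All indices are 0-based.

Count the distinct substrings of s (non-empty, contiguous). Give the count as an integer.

154

rank | idx | suffix
   0 |  17 | a
   1 |  11 | acddeea
   2 |   6 | aedbcacddeea
   3 |   9 | bcacddeea
   4 |   3 | bceaedbcacddeea
   5 |  10 | cacddeea
   6 |  12 | cddeea
   7 |   0 | cdebceaedbcacddeea
   8 |   4 | ceaedbcacddeea
   9 |   8 | dbcacddeea
  10 |  13 | ddeea
  11 |   1 | debceaedbcacddeea
  12 |  14 | deea
  13 |  16 | ea
  14 |   5 | eaedbcacddeea
  15 |   2 | ebceaedbcacddeea
  16 |   7 | edbcacddeea
  17 |  15 | eea

SA = [17, 11, 6, 9, 3, 10, 12, 0, 4, 8, 13, 1, 14, 16, 5, 2, 7, 15]
i: (SA[i-1],SA[i]) lcp shared
  1: (17,11) 1 'a'
  2: (11,6) 1 'a'
  3: (6,9) 0 ''
  4: (9,3) 2 'bc'
  5: (3,10) 0 ''
  6: (10,12) 1 'c'
  7: (12,0) 2 'cd'
  8: (0,4) 1 'c'
  9: (4,8) 0 ''
  10: (8,13) 1 'd'
  11: (13,1) 1 'd'
  12: (1,14) 2 'de'
  13: (14,16) 0 ''
  14: (16,5) 2 'ea'
  15: (5,2) 1 'e'
  16: (2,7) 1 'e'
  17: (7,15) 1 'e'

n(n+1)/2 = 18·19/2 = 171
Σ LCP = 0 + 1 + 1 + 0 + 2 + 0 + 1 + 2 + 1 + 0 + 1 + 1 + 2 + 0 + 2 + 1 + 1 + 1 = 17
distinct = 171 − 17 = 154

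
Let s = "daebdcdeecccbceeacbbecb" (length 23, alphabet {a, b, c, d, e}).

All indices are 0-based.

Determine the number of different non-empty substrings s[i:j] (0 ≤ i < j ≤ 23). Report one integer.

sorted suffixes:
  #0 SA[0]=16  'acbbecb'
  #1 SA[1]=1  'aebdcdeecccbceeacbbecb'
  #2 SA[2]=22  'b'
  #3 SA[3]=18  'bbecb'
  #4 SA[4]=12  'bceeacbbecb'
  #5 SA[5]=3  'bdcdeecccbceeacbbecb'
  #6 SA[6]=19  'becb'
  #7 SA[7]=21  'cb'
  #8 SA[8]=17  'cbbecb'
  #9 SA[9]=11  'cbceeacbbecb'
  #10 SA[10]=10  'ccbceeacbbecb'
  #11 SA[11]=9  'cccbceeacbbecb'
  #12 SA[12]=5  'cdeecccbceeacbbecb'
  #13 SA[13]=13  'ceeacbbecb'
  #14 SA[14]=0  'daebdcdeecccbceeacbbecb'
  #15 SA[15]=4  'dcdeecccbceeacbbecb'
  #16 SA[16]=6  'deecccbceeacbbecb'
  #17 SA[17]=15  'eacbbecb'
  #18 SA[18]=2  'ebdcdeecccbceeacbbecb'
  #19 SA[19]=20  'ecb'
  #20 SA[20]=8  'ecccbceeacbbecb'
  #21 SA[21]=14  'eeacbbecb'
  #22 SA[22]=7  'eecccbceeacbbecb'

SA = [16, 1, 22, 18, 12, 3, 19, 21, 17, 11, 10, 9, 5, 13, 0, 4, 6, 15, 2, 20, 8, 14, 7]
[i] adj suffixes → lcp
  [1] 16/1 → 1 ('a')
  [2] 1/22 → 0 ('')
  [3] 22/18 → 1 ('b')
  [4] 18/12 → 1 ('b')
  [5] 12/3 → 1 ('b')
  [6] 3/19 → 1 ('b')
  [7] 19/21 → 0 ('')
  [8] 21/17 → 2 ('cb')
  [9] 17/11 → 2 ('cb')
  [10] 11/10 → 1 ('c')
  [11] 10/9 → 2 ('cc')
  [12] 9/5 → 1 ('c')
  [13] 5/13 → 1 ('c')
  [14] 13/0 → 0 ('')
  [15] 0/4 → 1 ('d')
  [16] 4/6 → 1 ('d')
  [17] 6/15 → 0 ('')
  [18] 15/2 → 1 ('e')
  [19] 2/20 → 1 ('e')
  [20] 20/8 → 2 ('ec')
  [21] 8/14 → 1 ('e')
  [22] 14/7 → 2 ('ee')

n(n+1)/2 = 23·24/2 = 276
Σ LCP = 0 + 1 + 0 + 1 + 1 + 1 + 1 + 0 + 2 + 2 + 1 + 2 + 1 + 1 + 0 + 1 + 1 + 0 + 1 + 1 + 2 + 1 + 2 = 23
distinct = 276 − 23 = 253

253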